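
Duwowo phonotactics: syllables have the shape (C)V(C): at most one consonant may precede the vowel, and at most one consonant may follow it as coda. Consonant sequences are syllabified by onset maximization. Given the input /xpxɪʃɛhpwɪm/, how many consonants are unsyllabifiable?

The consonants /x/, /p/, /p/ cannot be parsed into a legal (C)V(C) syllable (at most one coda consonant is licensed; onsets are limited to one consonant).

3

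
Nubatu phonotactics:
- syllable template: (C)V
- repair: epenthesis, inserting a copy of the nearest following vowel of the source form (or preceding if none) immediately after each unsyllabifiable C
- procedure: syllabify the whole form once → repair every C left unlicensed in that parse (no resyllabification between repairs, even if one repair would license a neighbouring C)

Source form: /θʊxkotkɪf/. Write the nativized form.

θʊxokotɪkɪfɪ

The consonants /x/, /t/, /f/ cannot be parsed into a legal (C)V syllable (no codas are permitted; onsets are limited to one consonant).
Epenthesis after each stranded consonant: /x/ → /xo/, /t/ → /tɪ/, /f/ → /fɪ/.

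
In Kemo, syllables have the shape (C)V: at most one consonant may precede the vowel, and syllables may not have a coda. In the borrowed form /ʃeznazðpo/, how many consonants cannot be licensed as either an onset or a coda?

3

Under (C)V, the unsyllabifiable consonants are /z/, /z/, /ð/ (no codas are permitted; onsets are limited to one consonant).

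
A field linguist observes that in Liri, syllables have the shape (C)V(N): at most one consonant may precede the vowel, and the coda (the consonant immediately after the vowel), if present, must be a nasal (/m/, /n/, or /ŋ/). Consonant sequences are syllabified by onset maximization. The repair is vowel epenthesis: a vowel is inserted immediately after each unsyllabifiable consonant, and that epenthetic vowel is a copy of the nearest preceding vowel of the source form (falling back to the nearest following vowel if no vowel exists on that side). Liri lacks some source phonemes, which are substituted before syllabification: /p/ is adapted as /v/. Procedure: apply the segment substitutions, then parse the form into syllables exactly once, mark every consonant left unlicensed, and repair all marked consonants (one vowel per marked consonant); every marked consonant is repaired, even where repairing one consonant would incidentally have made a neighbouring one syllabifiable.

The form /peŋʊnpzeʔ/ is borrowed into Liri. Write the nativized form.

veŋʊnvʊzeʔe

Substitution: /p/ → /v/, giving /veŋʊnvzeʔ/.
Under (C)V(N), the unsyllabifiable consonants are /v/, /ʔ/ (only a nasal (/m/, /n/, or /ŋ/) is licensed in coda position; onsets are limited to one consonant).
Each unlicensed consonant becomes the onset of a new syllable: /v/ → /vʊ/, /ʔ/ → /ʔe/.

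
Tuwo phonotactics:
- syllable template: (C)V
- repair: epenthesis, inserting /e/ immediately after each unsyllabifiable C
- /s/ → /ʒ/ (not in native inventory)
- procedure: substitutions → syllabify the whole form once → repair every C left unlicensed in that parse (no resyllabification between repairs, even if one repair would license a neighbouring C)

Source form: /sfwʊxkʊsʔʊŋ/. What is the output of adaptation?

ʒefewʊxekʊʒeʔʊŋe

Substitution: /s/ → /ʒ/, giving /ʒfwʊxkʊʒʔʊŋ/.
Syllabifying with onset maximization leaves /ʒ/, /f/, /x/, /ʒ/, /ŋ/ stranded (no codas are permitted; onsets are limited to one consonant).
Epenthesis after each stranded consonant: /ʒ/ → /ʒe/, /f/ → /fe/, /x/ → /xe/, /ʒ/ → /ʒe/, /ŋ/ → /ŋe/.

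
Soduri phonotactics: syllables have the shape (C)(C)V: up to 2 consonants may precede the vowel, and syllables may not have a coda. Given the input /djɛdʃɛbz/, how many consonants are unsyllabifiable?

2

Syllabifying with onset maximization leaves /b/, /z/ stranded (no codas are permitted; onsets may contain at most 2 consonants).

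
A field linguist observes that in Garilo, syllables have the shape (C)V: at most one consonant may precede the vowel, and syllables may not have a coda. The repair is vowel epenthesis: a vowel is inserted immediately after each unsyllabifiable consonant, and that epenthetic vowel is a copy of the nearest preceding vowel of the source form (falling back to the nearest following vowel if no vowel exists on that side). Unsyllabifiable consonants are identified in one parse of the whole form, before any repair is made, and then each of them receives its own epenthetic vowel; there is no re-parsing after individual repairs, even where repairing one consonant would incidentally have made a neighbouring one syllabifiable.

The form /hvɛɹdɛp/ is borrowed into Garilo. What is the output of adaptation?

Syllabifying with onset maximization leaves /h/, /ɹ/, /p/ stranded (no codas are permitted; onsets are limited to one consonant).
Epenthesis after each stranded consonant: /h/ → /hɛ/, /ɹ/ → /ɹɛ/, /p/ → /pɛ/.

hɛvɛɹɛdɛpɛ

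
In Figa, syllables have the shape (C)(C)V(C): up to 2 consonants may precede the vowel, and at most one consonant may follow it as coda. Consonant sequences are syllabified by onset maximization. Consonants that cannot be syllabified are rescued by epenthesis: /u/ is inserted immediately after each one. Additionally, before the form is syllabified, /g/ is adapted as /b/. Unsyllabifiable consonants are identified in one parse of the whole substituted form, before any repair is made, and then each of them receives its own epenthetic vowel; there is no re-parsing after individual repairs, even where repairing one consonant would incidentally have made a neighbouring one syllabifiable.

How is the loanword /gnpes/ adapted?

Substitution: /g/ → /b/, giving /bnpes/.
The consonants /b/ cannot be parsed into a legal (C)(C)V(C) syllable (at most one coda consonant is licensed; onsets may contain at most 2 consonants).
Each unlicensed consonant becomes the onset of a new syllable: /b/ → /bu/.

bunpes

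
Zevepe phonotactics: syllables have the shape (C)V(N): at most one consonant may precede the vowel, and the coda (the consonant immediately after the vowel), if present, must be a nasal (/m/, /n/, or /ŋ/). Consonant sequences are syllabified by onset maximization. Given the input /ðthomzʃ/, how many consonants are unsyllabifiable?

4

Syllabifying with onset maximization leaves /ð/, /t/, /z/, /ʃ/ stranded (only a nasal (/m/, /n/, or /ŋ/) is licensed in coda position; onsets are limited to one consonant).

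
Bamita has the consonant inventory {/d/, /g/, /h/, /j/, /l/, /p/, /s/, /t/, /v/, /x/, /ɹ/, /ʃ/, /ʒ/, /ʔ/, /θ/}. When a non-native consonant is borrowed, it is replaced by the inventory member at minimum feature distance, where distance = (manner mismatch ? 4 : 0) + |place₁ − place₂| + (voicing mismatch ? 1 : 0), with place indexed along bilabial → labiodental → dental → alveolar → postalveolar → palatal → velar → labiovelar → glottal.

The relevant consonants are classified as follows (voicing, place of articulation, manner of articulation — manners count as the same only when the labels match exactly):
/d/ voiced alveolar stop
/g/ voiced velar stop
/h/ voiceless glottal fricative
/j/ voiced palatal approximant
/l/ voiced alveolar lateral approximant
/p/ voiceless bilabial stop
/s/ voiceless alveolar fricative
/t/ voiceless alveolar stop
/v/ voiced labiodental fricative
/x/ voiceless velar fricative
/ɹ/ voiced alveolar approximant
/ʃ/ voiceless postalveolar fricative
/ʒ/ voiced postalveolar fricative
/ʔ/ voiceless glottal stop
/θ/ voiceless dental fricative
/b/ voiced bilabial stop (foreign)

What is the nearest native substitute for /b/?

/p/ is closest: same manner (stop), place distance 0 (bilabial→bilabial), voicing differs (+1); total 1. Next closest is /d/ at distance 3.

p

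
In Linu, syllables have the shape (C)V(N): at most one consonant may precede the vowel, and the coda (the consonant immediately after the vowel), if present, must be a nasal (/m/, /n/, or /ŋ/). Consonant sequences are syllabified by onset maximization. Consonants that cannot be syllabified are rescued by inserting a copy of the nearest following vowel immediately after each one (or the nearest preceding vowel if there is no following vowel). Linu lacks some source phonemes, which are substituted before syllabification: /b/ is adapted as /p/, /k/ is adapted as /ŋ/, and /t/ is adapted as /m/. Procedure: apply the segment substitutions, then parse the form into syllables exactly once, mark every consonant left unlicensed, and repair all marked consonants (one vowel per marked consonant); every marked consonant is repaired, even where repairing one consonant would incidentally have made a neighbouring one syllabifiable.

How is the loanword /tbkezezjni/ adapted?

mepeŋezezijini

Substitution: /t/ → /m/, /b/ → /p/, /k/ → /ŋ/, giving /mpŋezezjni/.
The consonants /m/, /p/, /z/, /j/ cannot be parsed into a legal (C)V(N) syllable (only a nasal (/m/, /n/, or /ŋ/) is licensed in coda position; onsets are limited to one consonant).
Inserting the epenthetic vowel yields /m/ → /me/, /p/ → /pe/, /z/ → /zi/, /j/ → /ji/.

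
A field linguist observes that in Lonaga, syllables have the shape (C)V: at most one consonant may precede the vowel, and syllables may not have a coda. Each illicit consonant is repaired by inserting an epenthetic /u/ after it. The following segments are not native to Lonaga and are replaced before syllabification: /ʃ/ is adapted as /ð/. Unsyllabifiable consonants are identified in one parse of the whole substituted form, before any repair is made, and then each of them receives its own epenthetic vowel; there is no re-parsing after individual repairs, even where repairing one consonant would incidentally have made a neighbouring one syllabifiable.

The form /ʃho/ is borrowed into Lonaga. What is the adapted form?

ðuho

Substitution: /ʃ/ → /ð/, giving /ðho/.
Under (C)V, the unsyllabifiable consonants are /ð/ (no codas are permitted; onsets are limited to one consonant).
Inserting the epenthetic vowel yields /ð/ → /ðu/.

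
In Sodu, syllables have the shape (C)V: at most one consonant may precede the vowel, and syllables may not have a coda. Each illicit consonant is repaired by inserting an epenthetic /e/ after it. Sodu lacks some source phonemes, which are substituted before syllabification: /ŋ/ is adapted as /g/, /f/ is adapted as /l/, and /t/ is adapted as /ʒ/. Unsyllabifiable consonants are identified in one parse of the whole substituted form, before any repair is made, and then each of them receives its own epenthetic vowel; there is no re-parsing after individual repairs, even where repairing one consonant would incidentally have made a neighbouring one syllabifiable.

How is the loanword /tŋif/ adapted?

Substitution: /t/ → /ʒ/, /ŋ/ → /g/, /f/ → /l/, giving /ʒgil/.
Syllabifying with onset maximization leaves /ʒ/, /l/ stranded (no codas are permitted; onsets are limited to one consonant).
Inserting the epenthetic vowel yields /ʒ/ → /ʒe/, /l/ → /le/.

ʒegile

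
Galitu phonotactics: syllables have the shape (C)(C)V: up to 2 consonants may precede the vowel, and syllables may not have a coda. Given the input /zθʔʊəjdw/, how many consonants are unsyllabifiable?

The consonants /z/, /j/, /d/, /w/ cannot be parsed into a legal (C)(C)V syllable (no codas are permitted; onsets may contain at most 2 consonants).

4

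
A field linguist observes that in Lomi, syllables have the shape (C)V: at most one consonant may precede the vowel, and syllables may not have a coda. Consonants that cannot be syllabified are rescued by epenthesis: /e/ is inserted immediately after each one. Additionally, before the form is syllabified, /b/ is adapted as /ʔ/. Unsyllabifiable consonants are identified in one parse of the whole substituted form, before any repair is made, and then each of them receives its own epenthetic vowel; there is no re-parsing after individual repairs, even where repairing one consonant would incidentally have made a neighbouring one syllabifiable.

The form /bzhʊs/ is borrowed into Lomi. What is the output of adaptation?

Substitution: /b/ → /ʔ/, giving /ʔzhʊs/.
Syllabifying with onset maximization leaves /ʔ/, /z/, /s/ stranded (no codas are permitted; onsets are limited to one consonant).
Epenthesis after each stranded consonant: /ʔ/ → /ʔe/, /z/ → /ze/, /s/ → /se/.

ʔezehʊse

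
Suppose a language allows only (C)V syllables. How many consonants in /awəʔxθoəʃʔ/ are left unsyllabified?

4

Syllabifying with onset maximization leaves /ʔ/, /x/, /ʃ/, /ʔ/ stranded (no codas are permitted; onsets are limited to one consonant).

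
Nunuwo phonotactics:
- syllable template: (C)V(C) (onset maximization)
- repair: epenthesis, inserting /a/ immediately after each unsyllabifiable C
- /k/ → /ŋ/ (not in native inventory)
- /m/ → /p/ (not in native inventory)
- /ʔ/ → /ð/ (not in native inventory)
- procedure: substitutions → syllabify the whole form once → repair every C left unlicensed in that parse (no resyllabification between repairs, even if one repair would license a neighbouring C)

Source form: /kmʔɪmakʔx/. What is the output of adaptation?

ŋapaðɪpaŋðaxa

Substitution: /k/ → /ŋ/, /m/ → /p/, /ʔ/ → /ð/, giving /ŋpðɪpaŋðx/.
Syllabifying with onset maximization leaves /ŋ/, /p/, /ð/, /x/ stranded (at most one coda consonant is licensed; onsets are limited to one consonant).
Each unlicensed consonant becomes the onset of a new syllable: /ŋ/ → /ŋa/, /p/ → /pa/, /ð/ → /ða/, /x/ → /xa/.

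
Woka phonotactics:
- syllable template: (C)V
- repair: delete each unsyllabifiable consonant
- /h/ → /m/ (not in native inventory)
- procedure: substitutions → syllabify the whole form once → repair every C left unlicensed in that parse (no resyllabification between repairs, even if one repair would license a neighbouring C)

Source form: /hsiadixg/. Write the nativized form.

Substitution: /h/ → /m/, giving /msiadixg/.
Under (C)V, the unsyllabifiable consonants are /m/, /x/, /g/ (no codas are permitted; onsets are limited to one consonant).
Each unlicensed consonant is deleted: /m/, /x/, /g/.

siadi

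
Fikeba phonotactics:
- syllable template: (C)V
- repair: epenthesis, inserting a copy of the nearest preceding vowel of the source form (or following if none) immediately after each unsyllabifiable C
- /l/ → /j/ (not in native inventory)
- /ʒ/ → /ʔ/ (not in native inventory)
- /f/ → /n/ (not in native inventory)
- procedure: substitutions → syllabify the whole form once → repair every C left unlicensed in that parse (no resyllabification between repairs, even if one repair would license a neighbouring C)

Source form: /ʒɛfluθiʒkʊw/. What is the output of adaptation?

Substitution: /ʒ/ → /ʔ/, /f/ → /n/, /l/ → /j/, giving /ʔɛnjuθiʔkʊw/.
Under (C)V, the unsyllabifiable consonants are /n/, /ʔ/, /w/ (no codas are permitted; onsets are limited to one consonant).
Each unlicensed consonant becomes the onset of a new syllable: /n/ → /nɛ/, /ʔ/ → /ʔi/, /w/ → /wʊ/.

ʔɛnɛjuθiʔikʊwʊ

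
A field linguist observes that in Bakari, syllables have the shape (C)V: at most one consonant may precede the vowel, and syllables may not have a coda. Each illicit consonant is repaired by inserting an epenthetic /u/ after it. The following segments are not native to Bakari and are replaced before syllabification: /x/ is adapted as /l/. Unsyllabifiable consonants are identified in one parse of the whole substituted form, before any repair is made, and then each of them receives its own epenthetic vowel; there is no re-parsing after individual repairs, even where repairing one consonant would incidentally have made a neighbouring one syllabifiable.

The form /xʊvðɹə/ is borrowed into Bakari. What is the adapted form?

Substitution: /x/ → /l/, giving /lʊvðɹə/.
Syllabifying with onset maximization leaves /v/, /ð/ stranded (no codas are permitted; onsets are limited to one consonant).
Inserting the epenthetic vowel yields /v/ → /vu/, /ð/ → /ðu/.

lʊvuðuɹə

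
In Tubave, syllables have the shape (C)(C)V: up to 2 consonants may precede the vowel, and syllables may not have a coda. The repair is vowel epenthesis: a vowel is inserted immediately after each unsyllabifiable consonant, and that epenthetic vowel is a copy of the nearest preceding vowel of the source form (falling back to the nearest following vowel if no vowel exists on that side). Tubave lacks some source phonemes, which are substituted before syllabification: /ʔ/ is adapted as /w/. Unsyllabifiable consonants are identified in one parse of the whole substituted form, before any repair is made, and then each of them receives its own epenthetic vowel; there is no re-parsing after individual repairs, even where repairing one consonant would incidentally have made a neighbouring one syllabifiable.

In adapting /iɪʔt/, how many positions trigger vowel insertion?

2

After substitution the input is /iɪwt/.
The unsyllabifiable consonants are /w/, /t/; each receives one epenthetic vowel.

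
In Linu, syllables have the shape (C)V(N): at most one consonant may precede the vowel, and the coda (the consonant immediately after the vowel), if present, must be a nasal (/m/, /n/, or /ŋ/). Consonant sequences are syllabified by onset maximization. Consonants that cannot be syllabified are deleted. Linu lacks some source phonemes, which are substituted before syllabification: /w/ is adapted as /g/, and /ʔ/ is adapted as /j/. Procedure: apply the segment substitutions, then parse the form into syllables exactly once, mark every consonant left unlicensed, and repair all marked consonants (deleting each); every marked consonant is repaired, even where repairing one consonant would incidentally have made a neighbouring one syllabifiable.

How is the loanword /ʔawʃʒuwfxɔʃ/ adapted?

jaʒuxɔ

Substitution: /ʔ/ → /j/, /w/ → /g/, giving /jagʃʒugfxɔʃ/.
Syllabifying with onset maximization leaves /g/, /ʃ/, /g/, /f/, /ʃ/ stranded (only a nasal (/m/, /n/, or /ŋ/) is licensed in coda position; onsets are limited to one consonant).
Deletion applies to /g/, /ʃ/, /g/, /f/, /ʃ/.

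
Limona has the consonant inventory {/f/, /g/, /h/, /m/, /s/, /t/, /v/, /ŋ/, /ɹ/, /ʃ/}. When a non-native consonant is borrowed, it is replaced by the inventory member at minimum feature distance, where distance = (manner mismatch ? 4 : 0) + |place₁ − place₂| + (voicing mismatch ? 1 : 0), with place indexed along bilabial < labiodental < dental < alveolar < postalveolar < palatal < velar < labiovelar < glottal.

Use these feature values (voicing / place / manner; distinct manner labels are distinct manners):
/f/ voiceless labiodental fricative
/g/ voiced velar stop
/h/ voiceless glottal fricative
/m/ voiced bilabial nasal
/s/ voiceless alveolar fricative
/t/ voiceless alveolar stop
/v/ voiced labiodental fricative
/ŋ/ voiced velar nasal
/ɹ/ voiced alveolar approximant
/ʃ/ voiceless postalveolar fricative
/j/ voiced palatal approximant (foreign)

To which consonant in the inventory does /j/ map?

ɹ

/ɹ/ is closest: same manner (approximant), place distance 2 (palatal→alveolar), same voicing; total 2. Next closest is /g/ at distance 5.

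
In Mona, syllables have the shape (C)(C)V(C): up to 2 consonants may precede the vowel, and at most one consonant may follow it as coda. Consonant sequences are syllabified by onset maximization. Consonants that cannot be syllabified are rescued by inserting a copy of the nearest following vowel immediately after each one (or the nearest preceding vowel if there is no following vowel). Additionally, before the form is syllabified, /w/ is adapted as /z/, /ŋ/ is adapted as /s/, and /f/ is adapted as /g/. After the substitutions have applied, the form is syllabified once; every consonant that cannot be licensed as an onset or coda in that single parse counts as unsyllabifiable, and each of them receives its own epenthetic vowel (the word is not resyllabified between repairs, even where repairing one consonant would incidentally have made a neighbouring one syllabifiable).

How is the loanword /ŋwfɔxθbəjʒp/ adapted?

Substitution: /ŋ/ → /s/, /w/ → /z/, /f/ → /g/, giving /szgɔxθbəjʒp/.
The consonants /s/, /ʒ/, /p/ cannot be parsed into a legal (C)(C)V(C) syllable (at most one coda consonant is licensed; onsets may contain at most 2 consonants).
Each unlicensed consonant becomes the onset of a new syllable: /s/ → /sɔ/, /ʒ/ → /ʒə/, /p/ → /pə/.

sɔzgɔxθbəjʒəpə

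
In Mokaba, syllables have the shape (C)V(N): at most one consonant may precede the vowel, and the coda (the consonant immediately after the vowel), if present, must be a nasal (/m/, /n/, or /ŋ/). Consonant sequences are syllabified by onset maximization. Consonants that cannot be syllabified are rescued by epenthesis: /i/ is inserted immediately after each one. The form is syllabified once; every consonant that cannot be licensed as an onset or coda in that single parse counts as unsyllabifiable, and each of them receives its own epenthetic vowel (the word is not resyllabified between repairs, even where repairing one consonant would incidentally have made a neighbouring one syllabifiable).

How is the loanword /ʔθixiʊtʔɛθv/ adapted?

ʔiθixiʊtiʔɛθivi

The consonants /ʔ/, /t/, /θ/, /v/ cannot be parsed into a legal (C)V(N) syllable (only a nasal (/m/, /n/, or /ŋ/) is licensed in coda position; onsets are limited to one consonant).
Epenthesis after each stranded consonant: /ʔ/ → /ʔi/, /t/ → /ti/, /θ/ → /θi/, /v/ → /vi/.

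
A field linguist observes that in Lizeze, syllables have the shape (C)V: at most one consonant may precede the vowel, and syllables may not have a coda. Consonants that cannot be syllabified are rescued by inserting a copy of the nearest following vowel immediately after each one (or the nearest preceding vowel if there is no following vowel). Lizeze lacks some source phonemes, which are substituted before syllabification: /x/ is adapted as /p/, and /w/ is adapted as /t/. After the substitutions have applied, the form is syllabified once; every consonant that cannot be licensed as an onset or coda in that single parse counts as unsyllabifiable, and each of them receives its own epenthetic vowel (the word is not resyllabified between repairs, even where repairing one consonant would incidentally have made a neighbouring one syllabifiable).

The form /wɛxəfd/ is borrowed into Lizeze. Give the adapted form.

Substitution: /w/ → /t/, /x/ → /p/, giving /tɛpəfd/.
Under (C)V, the unsyllabifiable consonants are /f/, /d/ (no codas are permitted; onsets are limited to one consonant).
Inserting the epenthetic vowel yields /f/ → /fə/, /d/ → /də/.

tɛpəfədə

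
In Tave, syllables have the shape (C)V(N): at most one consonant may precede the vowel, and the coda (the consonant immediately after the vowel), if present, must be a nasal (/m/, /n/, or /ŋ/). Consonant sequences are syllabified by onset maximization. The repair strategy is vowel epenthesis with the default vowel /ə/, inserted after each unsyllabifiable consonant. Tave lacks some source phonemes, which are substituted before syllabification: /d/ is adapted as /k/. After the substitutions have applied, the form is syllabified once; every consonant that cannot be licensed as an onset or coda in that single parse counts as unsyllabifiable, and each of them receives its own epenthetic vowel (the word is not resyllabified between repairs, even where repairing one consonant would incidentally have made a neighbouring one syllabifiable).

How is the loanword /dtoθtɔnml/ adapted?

kətoθətɔnmələ

Substitution: /d/ → /k/, giving /ktoθtɔnml/.
The consonants /k/, /θ/, /m/, /l/ cannot be parsed into a legal (C)V(N) syllable (only a nasal (/m/, /n/, or /ŋ/) is licensed in coda position; onsets are limited to one consonant).
Epenthesis after each stranded consonant: /k/ → /kə/, /θ/ → /θə/, /m/ → /mə/, /l/ → /lə/.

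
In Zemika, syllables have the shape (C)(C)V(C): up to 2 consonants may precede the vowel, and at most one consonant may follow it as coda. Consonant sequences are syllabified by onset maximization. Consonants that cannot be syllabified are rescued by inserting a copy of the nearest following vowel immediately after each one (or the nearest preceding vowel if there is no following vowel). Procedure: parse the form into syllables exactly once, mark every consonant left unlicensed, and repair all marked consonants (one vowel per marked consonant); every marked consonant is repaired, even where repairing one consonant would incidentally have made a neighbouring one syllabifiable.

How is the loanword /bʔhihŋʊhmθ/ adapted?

biʔhihŋʊhmʊθʊ

Syllabifying with onset maximization leaves /b/, /m/, /θ/ stranded (at most one coda consonant is licensed; onsets may contain at most 2 consonants).
Inserting the epenthetic vowel yields /b/ → /bi/, /m/ → /mʊ/, /θ/ → /θʊ/.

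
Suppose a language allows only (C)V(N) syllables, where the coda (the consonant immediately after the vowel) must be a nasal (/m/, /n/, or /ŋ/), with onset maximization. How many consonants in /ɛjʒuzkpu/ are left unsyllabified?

Syllabifying with onset maximization leaves /j/, /z/, /k/ stranded (only a nasal (/m/, /n/, or /ŋ/) is licensed in coda position; onsets are limited to one consonant).

3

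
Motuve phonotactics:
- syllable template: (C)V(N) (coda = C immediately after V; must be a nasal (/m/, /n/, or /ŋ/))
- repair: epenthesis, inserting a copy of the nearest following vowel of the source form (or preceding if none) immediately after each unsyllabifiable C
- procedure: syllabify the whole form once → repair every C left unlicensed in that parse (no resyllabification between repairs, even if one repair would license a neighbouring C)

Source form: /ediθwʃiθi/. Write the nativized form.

ediθiwiʃiθi

Under (C)V(N), the unsyllabifiable consonants are /θ/, /w/ (only a nasal (/m/, /n/, or /ŋ/) is licensed in coda position; onsets are limited to one consonant).
Epenthesis after each stranded consonant: /θ/ → /θi/, /w/ → /wi/.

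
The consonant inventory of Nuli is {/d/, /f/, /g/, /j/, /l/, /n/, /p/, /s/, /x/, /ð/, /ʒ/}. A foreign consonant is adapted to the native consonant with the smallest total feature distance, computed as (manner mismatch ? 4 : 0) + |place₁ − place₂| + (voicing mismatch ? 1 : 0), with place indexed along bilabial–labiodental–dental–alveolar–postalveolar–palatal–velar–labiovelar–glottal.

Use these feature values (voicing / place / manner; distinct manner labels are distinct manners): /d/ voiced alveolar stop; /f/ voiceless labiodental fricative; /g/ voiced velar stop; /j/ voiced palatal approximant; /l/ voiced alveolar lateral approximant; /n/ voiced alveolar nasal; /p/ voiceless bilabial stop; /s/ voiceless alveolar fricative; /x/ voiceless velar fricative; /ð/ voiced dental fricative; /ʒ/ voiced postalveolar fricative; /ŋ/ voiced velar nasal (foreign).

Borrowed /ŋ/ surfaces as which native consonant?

n

/n/ is closest: same manner (nasal), place distance 3 (velar→alveolar), same voicing; total 3. Next closest is /g/ at distance 4.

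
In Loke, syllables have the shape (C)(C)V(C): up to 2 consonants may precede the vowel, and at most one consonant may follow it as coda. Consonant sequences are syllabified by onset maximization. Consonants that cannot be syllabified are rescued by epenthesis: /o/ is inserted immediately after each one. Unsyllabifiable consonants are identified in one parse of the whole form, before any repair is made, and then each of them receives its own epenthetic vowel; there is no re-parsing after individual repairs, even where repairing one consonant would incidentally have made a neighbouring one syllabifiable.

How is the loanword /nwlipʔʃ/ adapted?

Syllabifying with onset maximization leaves /n/, /ʔ/, /ʃ/ stranded (at most one coda consonant is licensed; onsets may contain at most 2 consonants).
Epenthesis after each stranded consonant: /n/ → /no/, /ʔ/ → /ʔo/, /ʃ/ → /ʃo/.

nowlipʔoʃo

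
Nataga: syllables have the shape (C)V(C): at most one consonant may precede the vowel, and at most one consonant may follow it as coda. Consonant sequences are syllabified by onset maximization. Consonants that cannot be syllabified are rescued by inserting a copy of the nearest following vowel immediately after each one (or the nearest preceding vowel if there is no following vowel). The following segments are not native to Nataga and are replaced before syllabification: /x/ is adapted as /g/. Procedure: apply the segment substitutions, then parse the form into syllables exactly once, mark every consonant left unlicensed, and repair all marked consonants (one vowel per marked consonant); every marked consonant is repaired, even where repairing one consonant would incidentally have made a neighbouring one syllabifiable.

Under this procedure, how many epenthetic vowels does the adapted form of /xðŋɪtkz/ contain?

After substitution the input is /gðŋɪtkz/.
The unsyllabifiable consonants are /g/, /ð/, /k/, /z/; each receives one epenthetic vowel.

4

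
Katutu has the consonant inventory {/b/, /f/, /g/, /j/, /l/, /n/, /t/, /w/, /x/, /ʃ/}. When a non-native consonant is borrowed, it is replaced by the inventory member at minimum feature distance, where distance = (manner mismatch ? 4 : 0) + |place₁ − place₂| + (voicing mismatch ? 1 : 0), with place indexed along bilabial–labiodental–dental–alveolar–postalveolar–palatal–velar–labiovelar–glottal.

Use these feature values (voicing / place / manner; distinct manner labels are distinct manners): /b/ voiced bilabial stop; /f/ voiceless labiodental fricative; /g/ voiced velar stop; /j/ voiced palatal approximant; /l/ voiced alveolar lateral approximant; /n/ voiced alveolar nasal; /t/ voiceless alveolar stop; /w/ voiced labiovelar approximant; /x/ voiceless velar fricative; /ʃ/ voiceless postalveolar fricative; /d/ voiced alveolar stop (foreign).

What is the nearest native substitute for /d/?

t

/t/ is closest: same manner (stop), place distance 0 (alveolar→alveolar), voicing differs (+1); total 1. Next closest is /b/ at distance 3.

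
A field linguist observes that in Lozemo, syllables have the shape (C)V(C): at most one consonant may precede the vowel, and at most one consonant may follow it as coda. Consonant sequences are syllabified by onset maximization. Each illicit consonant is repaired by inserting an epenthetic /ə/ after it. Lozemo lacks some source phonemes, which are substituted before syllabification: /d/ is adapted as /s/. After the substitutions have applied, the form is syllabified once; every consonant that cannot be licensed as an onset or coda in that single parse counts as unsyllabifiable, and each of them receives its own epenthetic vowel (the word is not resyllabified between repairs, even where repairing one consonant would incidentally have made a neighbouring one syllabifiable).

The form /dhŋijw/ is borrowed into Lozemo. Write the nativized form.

Substitution: /d/ → /s/, giving /shŋijw/.
Under (C)V(C), the unsyllabifiable consonants are /s/, /h/, /w/ (at most one coda consonant is licensed; onsets are limited to one consonant).
Inserting the epenthetic vowel yields /s/ → /sə/, /h/ → /hə/, /w/ → /wə/.

səhəŋijwə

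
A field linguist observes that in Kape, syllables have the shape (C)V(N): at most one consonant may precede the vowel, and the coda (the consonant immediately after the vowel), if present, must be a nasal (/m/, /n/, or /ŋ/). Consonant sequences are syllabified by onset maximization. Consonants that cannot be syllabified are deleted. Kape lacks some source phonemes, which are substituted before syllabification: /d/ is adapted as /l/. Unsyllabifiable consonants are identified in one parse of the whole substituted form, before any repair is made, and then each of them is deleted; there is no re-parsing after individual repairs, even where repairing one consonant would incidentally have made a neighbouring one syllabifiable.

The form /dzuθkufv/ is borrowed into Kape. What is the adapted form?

zuku

Substitution: /d/ → /l/, giving /lzuθkufv/.
Syllabifying with onset maximization leaves /l/, /θ/, /f/, /v/ stranded (only a nasal (/m/, /n/, or /ŋ/) is licensed in coda position; onsets are limited to one consonant).
Deletion applies to /l/, /θ/, /f/, /v/.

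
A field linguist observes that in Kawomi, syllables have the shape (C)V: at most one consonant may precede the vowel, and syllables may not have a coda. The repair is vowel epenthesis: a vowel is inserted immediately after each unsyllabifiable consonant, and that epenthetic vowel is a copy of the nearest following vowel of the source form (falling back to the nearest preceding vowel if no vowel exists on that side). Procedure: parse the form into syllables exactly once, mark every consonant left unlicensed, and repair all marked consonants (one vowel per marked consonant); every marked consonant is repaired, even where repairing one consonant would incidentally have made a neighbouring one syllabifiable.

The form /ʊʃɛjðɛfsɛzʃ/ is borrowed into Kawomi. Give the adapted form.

ʊʃɛjɛðɛfɛsɛzɛʃɛ

Syllabifying with onset maximization leaves /j/, /f/, /z/, /ʃ/ stranded (no codas are permitted; onsets are limited to one consonant).
Inserting the epenthetic vowel yields /j/ → /jɛ/, /f/ → /fɛ/, /z/ → /zɛ/, /ʃ/ → /ʃɛ/.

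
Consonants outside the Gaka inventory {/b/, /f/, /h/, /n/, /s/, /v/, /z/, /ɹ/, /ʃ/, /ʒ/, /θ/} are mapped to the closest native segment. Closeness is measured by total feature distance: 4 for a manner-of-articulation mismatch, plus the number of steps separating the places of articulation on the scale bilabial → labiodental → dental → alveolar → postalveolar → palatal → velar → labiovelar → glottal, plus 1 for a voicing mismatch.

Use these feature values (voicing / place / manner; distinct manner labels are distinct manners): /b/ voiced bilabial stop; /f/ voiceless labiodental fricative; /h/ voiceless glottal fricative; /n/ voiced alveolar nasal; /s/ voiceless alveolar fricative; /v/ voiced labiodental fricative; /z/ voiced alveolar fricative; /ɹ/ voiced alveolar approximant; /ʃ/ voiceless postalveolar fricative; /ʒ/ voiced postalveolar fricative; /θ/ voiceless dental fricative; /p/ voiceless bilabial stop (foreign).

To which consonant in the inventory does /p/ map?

b

/b/ is closest: same manner (stop), place distance 0 (bilabial→bilabial), voicing differs (+1); total 1. Next closest is /f/ at distance 5.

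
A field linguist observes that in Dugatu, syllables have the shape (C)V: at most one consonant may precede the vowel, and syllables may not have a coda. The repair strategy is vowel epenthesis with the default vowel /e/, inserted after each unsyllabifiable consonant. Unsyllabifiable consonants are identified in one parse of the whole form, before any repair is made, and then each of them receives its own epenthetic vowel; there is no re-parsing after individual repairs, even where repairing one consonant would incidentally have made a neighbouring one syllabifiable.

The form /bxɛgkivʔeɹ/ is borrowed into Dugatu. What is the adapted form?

bexɛgekiveʔeɹe

The consonants /b/, /g/, /v/, /ɹ/ cannot be parsed into a legal (C)V syllable (no codas are permitted; onsets are limited to one consonant).
Each unlicensed consonant becomes the onset of a new syllable: /b/ → /be/, /g/ → /ge/, /v/ → /ve/, /ɹ/ → /ɹe/.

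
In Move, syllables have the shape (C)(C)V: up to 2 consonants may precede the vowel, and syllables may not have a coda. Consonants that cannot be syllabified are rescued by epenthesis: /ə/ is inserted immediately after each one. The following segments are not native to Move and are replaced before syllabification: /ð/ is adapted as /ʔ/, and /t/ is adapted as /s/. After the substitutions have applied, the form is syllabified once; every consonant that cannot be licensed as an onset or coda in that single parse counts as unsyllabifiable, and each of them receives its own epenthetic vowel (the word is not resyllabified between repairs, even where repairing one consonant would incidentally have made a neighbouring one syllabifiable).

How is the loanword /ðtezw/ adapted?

ʔsezəwə

Substitution: /ð/ → /ʔ/, /t/ → /s/, giving /ʔsezw/.
Syllabifying with onset maximization leaves /z/, /w/ stranded (no codas are permitted; onsets may contain at most 2 consonants).
Epenthesis after each stranded consonant: /z/ → /zə/, /w/ → /wə/.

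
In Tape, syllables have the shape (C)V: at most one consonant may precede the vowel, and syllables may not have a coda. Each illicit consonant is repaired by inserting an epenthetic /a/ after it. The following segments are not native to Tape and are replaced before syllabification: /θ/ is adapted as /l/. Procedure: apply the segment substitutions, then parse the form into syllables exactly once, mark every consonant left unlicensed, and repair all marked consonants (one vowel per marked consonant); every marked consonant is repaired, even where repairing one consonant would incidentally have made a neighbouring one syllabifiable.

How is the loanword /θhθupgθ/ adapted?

Substitution: /θ/ → /l/, giving /lhlupgl/.
Under (C)V, the unsyllabifiable consonants are /l/, /h/, /p/, /g/, /l/ (no codas are permitted; onsets are limited to one consonant).
Inserting the epenthetic vowel yields /l/ → /la/, /h/ → /ha/, /p/ → /pa/, /g/ → /ga/, /l/ → /la/.

lahalupagala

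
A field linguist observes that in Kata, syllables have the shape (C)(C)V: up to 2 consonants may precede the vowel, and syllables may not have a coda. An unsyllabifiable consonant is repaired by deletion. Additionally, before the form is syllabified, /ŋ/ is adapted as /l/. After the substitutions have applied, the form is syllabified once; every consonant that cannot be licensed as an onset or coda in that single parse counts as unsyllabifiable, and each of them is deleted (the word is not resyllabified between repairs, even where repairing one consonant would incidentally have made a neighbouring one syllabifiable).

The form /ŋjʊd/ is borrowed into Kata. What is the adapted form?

ljʊ

Substitution: /ŋ/ → /l/, giving /ljʊd/.
Syllabifying with onset maximization leaves /d/ stranded (no codas are permitted; onsets may contain at most 2 consonants).
Deleting the stranded consonants removes /d/.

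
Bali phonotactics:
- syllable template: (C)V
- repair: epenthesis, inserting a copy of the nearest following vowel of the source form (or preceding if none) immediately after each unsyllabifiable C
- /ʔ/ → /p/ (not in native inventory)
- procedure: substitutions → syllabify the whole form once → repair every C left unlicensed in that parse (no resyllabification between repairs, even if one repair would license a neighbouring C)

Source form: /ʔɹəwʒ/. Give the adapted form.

pəɹəwəʒə

Substitution: /ʔ/ → /p/, giving /pɹəwʒ/.
Syllabifying with onset maximization leaves /p/, /w/, /ʒ/ stranded (no codas are permitted; onsets are limited to one consonant).
Each unlicensed consonant becomes the onset of a new syllable: /p/ → /pə/, /w/ → /wə/, /ʒ/ → /ʒə/.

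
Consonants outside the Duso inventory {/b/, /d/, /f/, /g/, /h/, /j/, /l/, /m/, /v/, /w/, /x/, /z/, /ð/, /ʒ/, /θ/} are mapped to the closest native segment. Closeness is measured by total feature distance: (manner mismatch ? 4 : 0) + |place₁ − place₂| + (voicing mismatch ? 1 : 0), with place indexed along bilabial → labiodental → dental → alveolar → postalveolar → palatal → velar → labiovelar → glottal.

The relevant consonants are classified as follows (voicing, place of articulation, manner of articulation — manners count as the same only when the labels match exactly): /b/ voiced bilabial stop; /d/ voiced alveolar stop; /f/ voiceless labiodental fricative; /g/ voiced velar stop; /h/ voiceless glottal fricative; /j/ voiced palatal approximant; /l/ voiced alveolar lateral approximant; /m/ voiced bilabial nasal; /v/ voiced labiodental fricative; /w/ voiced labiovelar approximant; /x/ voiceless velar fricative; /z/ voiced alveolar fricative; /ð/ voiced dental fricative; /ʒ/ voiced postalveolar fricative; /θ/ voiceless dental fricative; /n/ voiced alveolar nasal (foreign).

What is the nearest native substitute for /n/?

m

/m/ is closest: same manner (nasal), place distance 3 (alveolar→bilabial), same voicing; total 3. Next closest is /d/ at distance 4.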